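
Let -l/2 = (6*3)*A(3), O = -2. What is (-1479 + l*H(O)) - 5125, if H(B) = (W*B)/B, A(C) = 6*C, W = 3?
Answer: -8548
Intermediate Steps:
H(B) = 3 (H(B) = (3*B)/B = 3)
l = -648 (l = -2*6*3*6*3 = -36*18 = -2*324 = -648)
(-1479 + l*H(O)) - 5125 = (-1479 - 648*3) - 5125 = (-1479 - 1944) - 5125 = -3423 - 5125 = -8548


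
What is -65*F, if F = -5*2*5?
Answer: 3250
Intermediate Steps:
F = -50 (F = -10*5 = -50)
-65*F = -65*(-50) = 3250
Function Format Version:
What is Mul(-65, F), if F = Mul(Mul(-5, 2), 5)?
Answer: 3250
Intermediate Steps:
F = -50 (F = Mul(-10, 5) = -50)
Mul(-65, F) = Mul(-65, -50) = 3250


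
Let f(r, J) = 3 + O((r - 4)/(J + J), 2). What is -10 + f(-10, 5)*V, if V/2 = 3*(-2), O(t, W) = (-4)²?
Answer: -238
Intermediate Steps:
O(t, W) = 16
f(r, J) = 19 (f(r, J) = 3 + 16 = 19)
V = -12 (V = 2*(3*(-2)) = 2*(-6) = -12)
-10 + f(-10, 5)*V = -10 + 19*(-12) = -10 - 228 = -238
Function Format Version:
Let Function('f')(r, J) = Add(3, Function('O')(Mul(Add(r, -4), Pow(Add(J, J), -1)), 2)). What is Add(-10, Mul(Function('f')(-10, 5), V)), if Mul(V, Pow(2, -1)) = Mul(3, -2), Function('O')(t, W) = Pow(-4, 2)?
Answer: -238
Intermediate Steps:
Function('O')(t, W) = 16
Function('f')(r, J) = 19 (Function('f')(r, J) = Add(3, 16) = 19)
V = -12 (V = Mul(2, Mul(3, -2)) = Mul(2, -6) = -12)
Add(-10, Mul(Function('f')(-10, 5), V)) = Add(-10, Mul(19, -12)) = Add(-10, -228) = -238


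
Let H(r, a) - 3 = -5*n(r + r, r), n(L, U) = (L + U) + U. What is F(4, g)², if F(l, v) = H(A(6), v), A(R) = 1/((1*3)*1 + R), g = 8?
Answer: 49/81 ≈ 0.60494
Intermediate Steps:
n(L, U) = L + 2*U
A(R) = 1/(3 + R) (A(R) = 1/(3*1 + R) = 1/(3 + R))
H(r, a) = 3 - 20*r (H(r, a) = 3 - 5*((r + r) + 2*r) = 3 - 5*(2*r + 2*r) = 3 - 20*r)
F(l, v) = 7/9 (F(l, v) = 3 - 20/(3 + 6) = 3 - 20/9 = 7/9)
F(4, g)² = (7/9)² = 49/81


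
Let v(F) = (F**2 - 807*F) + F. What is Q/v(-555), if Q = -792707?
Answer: -792707/755355 ≈ -1.0494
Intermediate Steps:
v(F) = F**2 - 806*F
Q/v(-555) = -792707*(-1/(555*(-806 - 555))) = -792707/((-555*(-1361))) = -792707/755355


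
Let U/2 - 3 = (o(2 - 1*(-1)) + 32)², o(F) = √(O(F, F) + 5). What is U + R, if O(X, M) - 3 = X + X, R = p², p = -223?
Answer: 51811 + 128*√14 ≈ 52290.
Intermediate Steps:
R = 49729 (R = (-223)² = 49729)
O(X, M) = 3 + 2*X (O(X, M) = 3 + (X + X) = 3 + 2*X)
o(F) = √(8 + 2*F) (o(F) = √((3 + 2*F) + 5) = √(8 + 2*F))
U = 6 + 2*(32 + √14)² (U = 6 + 2*(√(8 + 2*(2 - 1*(-1))) + 32)² = 6 + 2*(√(8 + 2*(2 + 1)) + 32)² = 6 + 2*(√(8 + 2*3) + 32)² = 6 + 2*(√(8 + 6) + 32)² = 6 + 2*(√14 + 32)² = 6 + 2*(32 + √14)² ≈ 2560.9)
U + R = (2082 + 128*√14) + 49729 = 51811 + 128*√14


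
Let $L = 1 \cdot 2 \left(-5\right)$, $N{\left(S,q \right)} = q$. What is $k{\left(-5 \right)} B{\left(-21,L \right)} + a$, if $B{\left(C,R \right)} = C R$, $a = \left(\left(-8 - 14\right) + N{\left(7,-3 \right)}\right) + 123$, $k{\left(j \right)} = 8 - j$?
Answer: $2828$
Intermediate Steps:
$a = 98$ ($a = \left(\left(-8 - 14\right) - 3\right) + 123 = \left(-22 - 3\right) + 123 = -25 + 123 = 98$)
$L = -10$ ($L = 2 \left(-5\right) = -10$)
$k{\left(-5 \right)} B{\left(-21,L \right)} + a = \left(8 - -5\right) \left(\left(-21\right) \left(-10\right)\right) + 98 = \left(8 + 5\right) 210 + 98 = 13 \cdot 210 + 98 = 2730 + 98 = 2828$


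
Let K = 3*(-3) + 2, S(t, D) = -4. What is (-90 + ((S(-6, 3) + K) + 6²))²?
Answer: 4225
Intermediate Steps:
K = -7 (K = -9 + 2 = -7)
(-90 + ((S(-6, 3) + K) + 6²))² = (-90 + ((-4 - 7) + 6²))² = (-90 + (-11 + 36))² = (-90 + 25)² = (-65)² = 4225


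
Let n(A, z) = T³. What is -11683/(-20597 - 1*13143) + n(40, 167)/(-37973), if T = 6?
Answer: 62335817/183029860 ≈ 0.34058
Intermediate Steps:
n(A, z) = 216 (n(A, z) = 6³ = 216)
-11683/(-20597 - 1*13143) + n(40, 167)/(-37973) = -11683/(-20597 - 1*13143) + 216/(-37973) = -11683/(-20597 - 13143) + 216*(-1/37973) = -11683/(-33740) - 216/37973 = -11683*(-1/33740) - 216/37973 = 1669/4820 - 216/37973 = 62335817/183029860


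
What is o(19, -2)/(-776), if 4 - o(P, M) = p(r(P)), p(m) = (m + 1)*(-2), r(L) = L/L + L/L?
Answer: -5/388 ≈ -0.012887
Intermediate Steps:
r(L) = 2 (r(L) = 1 + 1 = 2)
p(m) = -2 - 2*m (p(m) = (1 + m)*(-2) = -2 - 2*m)
o(P, M) = 10 (o(P, M) = 4 - (-2 - 2*2) = 4 - (-2 - 4) = 4 - 1*(-6) = 4 + 6 = 10)
o(19, -2)/(-776) = 10/(-776) = 10*(-1/776) = -5/388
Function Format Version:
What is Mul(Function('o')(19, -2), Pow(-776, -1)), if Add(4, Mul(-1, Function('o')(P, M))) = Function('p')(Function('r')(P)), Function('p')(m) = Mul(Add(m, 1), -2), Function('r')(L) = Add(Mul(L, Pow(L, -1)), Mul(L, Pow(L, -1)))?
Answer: Rational(-5, 388) ≈ -0.012887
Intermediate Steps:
Function('r')(L) = 2 (Function('r')(L) = Add(1, 1) = 2)
Function('p')(m) = Add(-2, Mul(-2, m)) (Function('p')(m) = Mul(Add(1, m), -2) = Add(-2, Mul(-2, m)))
Function('o')(P, M) = 10 (Function('o')(P, M) = Add(4, Mul(-1, Add(-2, Mul(-2, 2)))) = Add(4, Mul(-1, Add(-2, -4))) = Add(4, Mul(-1, -6)) = Add(4, 6) = 10)
Mul(Function('o')(19, -2), Pow(-776, -1)) = Mul(10, Pow(-776, -1)) = Mul(10, Rational(-1, 776)) = Rational(-5, 388)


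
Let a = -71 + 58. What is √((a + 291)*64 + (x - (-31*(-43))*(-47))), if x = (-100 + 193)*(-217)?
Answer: √60262 ≈ 245.48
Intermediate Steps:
x = -20181 (x = 93*(-217) = -20181)
a = -13
√((a + 291)*64 + (x - (-31*(-43))*(-47))) = √((-13 + 291)*64 + (-20181 - (-31*(-43))*(-47))) = √(278*64 + (-20181 - 1333*(-47))) = √(17792 + (-20181 - 1*(-62651))) = √(17792 + (-20181 + 62651)) = √(17792 + 42470) = √60262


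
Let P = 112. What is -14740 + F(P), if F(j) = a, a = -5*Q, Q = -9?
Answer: -14695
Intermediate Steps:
a = 45 (a = -5*(-9) = 45)
F(j) = 45
-14740 + F(P) = -14740 + 45 = -14695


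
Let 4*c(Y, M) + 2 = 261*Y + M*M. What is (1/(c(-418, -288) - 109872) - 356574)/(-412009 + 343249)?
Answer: 8301827183/1600884072 ≈ 5.1858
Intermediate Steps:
c(Y, M) = -½ + M²/4 + 261*Y/4 (c(Y, M) = -½ + (261*Y + M*M)/4 = -½ + (261*Y + M²)/4 = -½ + (M² + 261*Y)/4 = -½ + (M²/4 + 261*Y/4) = -½ + M²/4 + 261*Y/4)
(1/(c(-418, -288) - 109872) - 356574)/(-412009 + 343249) = (1/((-½ + (¼)*(-288)² + (261/4)*(-418)) - 109872) - 356574)/(-412009 + 343249) = (1/((-½ + (¼)*82944 - 54549/2) - 109872) - 356574)/(-68760) = (1/((-½ + 20736 - 54549/2) - 109872) - 356574)*(-1/68760) = (1/(-6539 - 109872) - 356574)*(-1/68760) = (1/(-116411) - 356574)*(-1/68760) = (-1/116411 - 356574)*(-1/68760) = -41509135915/116411*(-1/68760) = 8301827183/1600884072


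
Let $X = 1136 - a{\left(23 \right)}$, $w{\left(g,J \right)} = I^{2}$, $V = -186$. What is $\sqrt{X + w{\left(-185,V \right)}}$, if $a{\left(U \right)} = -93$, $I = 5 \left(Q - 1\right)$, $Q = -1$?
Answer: $\sqrt{1329} \approx 36.455$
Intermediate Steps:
$I = -10$ ($I = 5 \left(-1 - 1\right) = 5 \left(-2\right) = -10$)
$w{\left(g,J \right)} = 100$ ($w{\left(g,J \right)} = \left(-10\right)^{2} = 100$)
$X = 1229$ ($X = 1136 - -93 = 1136 + 93 = 1229$)
$\sqrt{X + w{\left(-185,V \right)}} = \sqrt{1229 + 100} = \sqrt{1329}$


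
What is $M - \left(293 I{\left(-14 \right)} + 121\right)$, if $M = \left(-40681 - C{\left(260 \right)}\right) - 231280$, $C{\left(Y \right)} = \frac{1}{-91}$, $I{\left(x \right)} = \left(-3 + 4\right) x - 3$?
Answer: $- \frac{24306190}{91} \approx -2.671 \cdot 10^{5}$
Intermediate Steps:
$I{\left(x \right)} = -3 + x$ ($I{\left(x \right)} = 1 x - 3 = x - 3 = -3 + x$)
$C{\left(Y \right)} = - \frac{1}{91}$
$M = - \frac{24748450}{91}$ ($M = \left(-40681 - - \frac{1}{91}\right) - 231280 = \left(-40681 + \frac{1}{91}\right) - 231280 = - \frac{3701970}{91} - 231280 = - \frac{24748450}{91} \approx -2.7196 \cdot 10^{5}$)
$M - \left(293 I{\left(-14 \right)} + 121\right) = - \frac{24748450}{91} - \left(293 \left(-3 - 14\right) + 121\right) = - \frac{24748450}{91} - \left(293 \left(-17\right) + 121\right) = - \frac{24748450}{91} - \left(-4981 + 121\right) = - \frac{24748450}{91} - -4860 = - \frac{24748450}{91} + 4860 = - \frac{24306190}{91}$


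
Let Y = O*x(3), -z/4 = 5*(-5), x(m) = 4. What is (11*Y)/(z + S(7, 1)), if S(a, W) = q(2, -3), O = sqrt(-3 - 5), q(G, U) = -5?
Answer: 88*I*sqrt(2)/95 ≈ 1.31*I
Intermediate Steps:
z = 100 (z = -20*(-5) = -4*(-25) = 100)
O = 2*I*sqrt(2) (O = sqrt(-8) = 2*I*sqrt(2) ≈ 2.8284*I)
S(a, W) = -5
Y = 8*I*sqrt(2) (Y = (2*I*sqrt(2))*4 = 8*I*sqrt(2) ≈ 11.314*I)
(11*Y)/(z + S(7, 1)) = (11*(8*I*sqrt(2)))/(100 - 5) = (88*I*sqrt(2))/95 = (88*I*sqrt(2))*(1/95) = 88*I*sqrt(2)/95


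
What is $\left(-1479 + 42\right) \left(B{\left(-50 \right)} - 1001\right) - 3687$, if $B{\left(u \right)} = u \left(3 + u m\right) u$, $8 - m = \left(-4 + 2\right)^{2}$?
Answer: $709157250$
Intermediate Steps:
$m = 4$ ($m = 8 - \left(-4 + 2\right)^{2} = 8 - \left(-2\right)^{2} = 8 - 4 = 4$)
$B{\left(u \right)} = u^{2} \left(3 + 4 u\right)$ ($B{\left(u \right)} = u \left(3 + u 4\right) u = u \left(3 + 4 u\right) u = u^{2} \left(3 + 4 u\right)$)
$\left(-1479 + 42\right) \left(B{\left(-50 \right)} - 1001\right) - 3687 = \left(-1479 + 42\right) \left(\left(-50\right)^{2} \left(3 + 4 \left(-50\right)\right) - 1001\right) - 3687 = - 1437 \left(2500 \left(3 - 200\right) - 1001\right) - 3687 = - 1437 \left(2500 \left(-197\right) - 1001\right) - 3687 = - 1437 \left(-492500 - 1001\right) - 3687 = \left(-1437\right) \left(-493501\right) - 3687 = 709160937 - 3687 = 709157250$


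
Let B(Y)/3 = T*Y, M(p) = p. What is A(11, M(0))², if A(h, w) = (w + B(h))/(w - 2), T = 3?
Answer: 9801/4 ≈ 2450.3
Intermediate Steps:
B(Y) = 9*Y (B(Y) = 3*(3*Y) = 9*Y)
A(h, w) = (w + 9*h)/(-2 + w) (A(h, w) = (w + 9*h)/(w - 2) = (w + 9*h)/(-2 + w))
A(11, M(0))² = ((0 + 9*11)/(-2 + 0))² = ((0 + 99)/(-2))² = (-½*99)² = (-99/2)² = 9801/4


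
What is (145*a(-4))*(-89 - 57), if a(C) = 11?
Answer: -232870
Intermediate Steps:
(145*a(-4))*(-89 - 57) = (145*11)*(-89 - 57) = 1595*(-146) = -232870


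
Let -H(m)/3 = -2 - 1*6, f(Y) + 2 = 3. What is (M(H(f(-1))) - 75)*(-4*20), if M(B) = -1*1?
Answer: 6080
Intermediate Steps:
f(Y) = 1 (f(Y) = -2 + 3 = 1)
H(m) = 24 (H(m) = -3*(-2 - 1*6) = -3*(-2 - 6) = -3*(-8) = 24)
M(B) = -1
(M(H(f(-1))) - 75)*(-4*20) = (-1 - 75)*(-4*20) = -76*(-80) = 6080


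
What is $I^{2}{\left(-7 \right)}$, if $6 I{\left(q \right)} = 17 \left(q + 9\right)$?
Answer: $\frac{289}{9} \approx 32.111$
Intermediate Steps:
$I{\left(q \right)} = \frac{51}{2} + \frac{17 q}{6}$ ($I{\left(q \right)} = \frac{17 \left(q + 9\right)}{6} = \frac{17 \left(9 + q\right)}{6} = \frac{153 + 17 q}{6} = \frac{51}{2} + \frac{17 q}{6}$)
$I^{2}{\left(-7 \right)} = \left(\frac{51}{2} + \frac{17}{6} \left(-7\right)\right)^{2} = \left(\frac{51}{2} - \frac{119}{6}\right)^{2} = \left(\frac{17}{3}\right)^{2} = \frac{289}{9}$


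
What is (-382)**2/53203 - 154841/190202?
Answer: 19517030925/10119317006 ≈ 1.9287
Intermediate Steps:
(-382)**2/53203 - 154841/190202 = 145924*(1/53203) - 154841*1/190202 = 145924/53203 - 154841/190202 = 19517030925/10119317006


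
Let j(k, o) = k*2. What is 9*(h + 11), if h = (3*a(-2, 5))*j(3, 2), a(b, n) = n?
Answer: 909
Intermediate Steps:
j(k, o) = 2*k
h = 90 (h = (3*5)*(2*3) = 15*6 = 90)
9*(h + 11) = 9*(90 + 11) = 9*101 = 909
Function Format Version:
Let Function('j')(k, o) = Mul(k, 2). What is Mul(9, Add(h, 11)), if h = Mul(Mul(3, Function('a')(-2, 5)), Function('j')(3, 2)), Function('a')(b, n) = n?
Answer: 909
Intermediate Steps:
Function('j')(k, o) = Mul(2, k)
h = 90 (h = Mul(Mul(3, 5), Mul(2, 3)) = Mul(15, 6) = 90)
Mul(9, Add(h, 11)) = Mul(9, Add(90, 11)) = Mul(9, 101) = 909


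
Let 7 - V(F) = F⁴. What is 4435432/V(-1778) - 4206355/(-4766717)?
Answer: 42037098346416247651/47637218470292175333 ≈ 0.88244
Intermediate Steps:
V(F) = 7 - F⁴
4435432/V(-1778) - 4206355/(-4766717) = 4435432/(7 - 1*(-1778)⁴) - 4206355/(-4766717) = 4435432/(7 - 1*9993716528656) - 4206355*(-1/4766717) = 4435432/(7 - 9993716528656) + 4206355/4766717 = 4435432/(-9993716528649) + 4206355/4766717 = 4435432*(-1/9993716528649) + 4206355/4766717 = -4435432/9993716528649 + 4206355/4766717 = 42037098346416247651/47637218470292175333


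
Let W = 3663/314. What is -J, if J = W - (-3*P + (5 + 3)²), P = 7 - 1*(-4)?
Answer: 6071/314 ≈ 19.334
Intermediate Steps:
P = 11 (P = 7 + 4 = 11)
W = 3663/314 (W = 3663*(1/314) = 3663/314 ≈ 11.666)
J = -6071/314 (J = 3663/314 - (-3*11 + (5 + 3)²) = 3663/314 - (-33 + 8²) = 3663/314 - (-33 + 64) = 3663/314 - 1*31 = 3663/314 - 31 = -6071/314 ≈ -19.334)
-J = -1*(-6071/314) = 6071/314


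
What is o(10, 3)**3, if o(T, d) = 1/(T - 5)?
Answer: 1/125 ≈ 0.0080000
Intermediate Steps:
o(T, d) = 1/(-5 + T)
o(10, 3)**3 = (1/(-5 + 10))**3 = (1/5)**3 = 1/125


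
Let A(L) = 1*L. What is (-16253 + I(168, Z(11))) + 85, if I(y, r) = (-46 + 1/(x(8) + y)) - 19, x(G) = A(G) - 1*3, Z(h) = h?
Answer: -2808308/173 ≈ -16233.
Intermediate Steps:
A(L) = L
x(G) = -3 + G (x(G) = G - 1*3 = G - 3 = -3 + G)
I(y, r) = -65 + 1/(5 + y) (I(y, r) = (-46 + 1/((-3 + 8) + y)) - 19 = (-46 + 1/(5 + y)) - 19 = -65 + 1/(5 + y))
(-16253 + I(168, Z(11))) + 85 = (-16253 + (-324 - 65*168)/(5 + 168)) + 85 = (-16253 + (-324 - 10920)/173) + 85 = (-16253 + (1/173)*(-11244)) + 85 = (-16253 - 11244/173) + 85 = -2823013/173 + 85 = -2808308/173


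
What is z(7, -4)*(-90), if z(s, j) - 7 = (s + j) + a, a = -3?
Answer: -630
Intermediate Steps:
z(s, j) = 4 + j + s (z(s, j) = 7 + ((s + j) - 3) = 7 + ((j + s) - 3) = 7 + (-3 + j + s) = 4 + j + s)
z(7, -4)*(-90) = (4 - 4 + 7)*(-90) = 7*(-90) = -630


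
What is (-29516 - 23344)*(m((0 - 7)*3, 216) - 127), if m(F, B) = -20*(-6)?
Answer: 370020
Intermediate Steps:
m(F, B) = 120
(-29516 - 23344)*(m((0 - 7)*3, 216) - 127) = (-29516 - 23344)*(120 - 127) = -52860*(-7) = 370020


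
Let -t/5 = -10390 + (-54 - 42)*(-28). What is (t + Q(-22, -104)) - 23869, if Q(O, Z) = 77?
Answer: 14718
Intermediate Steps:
t = 38510 (t = -5*(-10390 + (-54 - 42)*(-28)) = -5*(-10390 - 96*(-28)) = -5*(-10390 + 2688) = -5*(-7702) = 38510)
(t + Q(-22, -104)) - 23869 = (38510 + 77) - 23869 = 38587 - 23869 = 14718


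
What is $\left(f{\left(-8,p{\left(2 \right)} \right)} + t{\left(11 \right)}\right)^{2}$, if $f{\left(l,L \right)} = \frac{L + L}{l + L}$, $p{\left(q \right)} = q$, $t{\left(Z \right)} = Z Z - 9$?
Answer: $\frac{111556}{9} \approx 12395.0$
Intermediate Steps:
$t{\left(Z \right)} = -9 + Z^{2}$ ($t{\left(Z \right)} = Z^{2} - 9 = -9 + Z^{2}$)
$f{\left(l,L \right)} = \frac{2 L}{L + l}$
$\left(f{\left(-8,p{\left(2 \right)} \right)} + t{\left(11 \right)}\right)^{2} = \left(2 \cdot 2 \frac{1}{2 - 8} - \left(9 - 11^{2}\right)\right)^{2} = \left(2 \cdot 2 \frac{1}{-6} + \left(-9 + 121\right)\right)^{2} = \left(2 \cdot 2 \left(- \frac{1}{6}\right) + 112\right)^{2} = \left(- \frac{2}{3} + 112\right)^{2} = \left(\frac{334}{3}\right)^{2} = \frac{111556}{9}$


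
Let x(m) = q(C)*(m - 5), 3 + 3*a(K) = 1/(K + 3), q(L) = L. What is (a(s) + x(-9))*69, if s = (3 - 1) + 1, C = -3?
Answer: 16997/6 ≈ 2832.8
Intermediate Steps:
s = 3 (s = 2 + 1 = 3)
a(K) = -1 + 1/(3*(3 + K)) (a(K) = -1 + 1/(3*(K + 3)) = -1 + 1/(3*(3 + K)))
x(m) = 15 - 3*m (x(m) = -3*(m - 5) = -3*(-5 + m) = 15 - 3*m)
(a(s) + x(-9))*69 = ((-8/3 - 1*3)/(3 + 3) + (15 - 3*(-9)))*69 = ((-8/3 - 3)/6 + (15 + 27))*69 = ((⅙)*(-17/3) + 42)*69 = (-17/18 + 42)*69 = (739/18)*69 = 16997/6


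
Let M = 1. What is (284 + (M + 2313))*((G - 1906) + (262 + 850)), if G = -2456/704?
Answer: -91162521/44 ≈ -2.0719e+6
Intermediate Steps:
G = -307/88 (G = -2456*1/704 = -307/88 ≈ -3.4886)
(284 + (M + 2313))*((G - 1906) + (262 + 850)) = (284 + (1 + 2313))*((-307/88 - 1906) + (262 + 850)) = (284 + 2314)*(-168035/88 + 1112) = 2598*(-70179/88) = -91162521/44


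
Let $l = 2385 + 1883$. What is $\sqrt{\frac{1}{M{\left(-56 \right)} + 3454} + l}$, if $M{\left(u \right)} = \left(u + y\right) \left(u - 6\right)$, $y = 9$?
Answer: $\frac{5 \sqrt{432683710}}{1592} \approx 65.33$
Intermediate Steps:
$M{\left(u \right)} = \left(-6 + u\right) \left(9 + u\right)$ ($M{\left(u \right)} = \left(u + 9\right) \left(u - 6\right) = \left(9 + u\right) \left(-6 + u\right) = \left(-6 + u\right) \left(9 + u\right)$)
$l = 4268$
$\sqrt{\frac{1}{M{\left(-56 \right)} + 3454} + l} = \sqrt{\frac{1}{\left(-54 + \left(-56\right)^{2} + 3 \left(-56\right)\right) + 3454} + 4268} = \sqrt{\frac{1}{\left(-54 + 3136 - 168\right) + 3454} + 4268} = \sqrt{\frac{1}{2914 + 3454} + 4268} = \sqrt{\frac{1}{6368} + 4268} = \sqrt{\frac{27178625}{6368}} = \frac{5 \sqrt{432683710}}{1592}$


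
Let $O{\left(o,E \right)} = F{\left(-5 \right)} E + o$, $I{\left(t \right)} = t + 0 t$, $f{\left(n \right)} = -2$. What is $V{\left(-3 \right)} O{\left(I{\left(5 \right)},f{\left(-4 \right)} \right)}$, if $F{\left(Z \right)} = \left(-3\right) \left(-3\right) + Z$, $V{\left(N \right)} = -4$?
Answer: $12$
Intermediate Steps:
$F{\left(Z \right)} = 9 + Z$
$I{\left(t \right)} = t$ ($I{\left(t \right)} = t + 0 = t$)
$O{\left(o,E \right)} = o + 4 E$ ($O{\left(o,E \right)} = \left(9 - 5\right) E + o = 4 E + o = o + 4 E$)
$V{\left(-3 \right)} O{\left(I{\left(5 \right)},f{\left(-4 \right)} \right)} = - 4 \left(5 + 4 \left(-2\right)\right) = - 4 \left(5 - 8\right) = \left(-4\right) \left(-3\right) = 12$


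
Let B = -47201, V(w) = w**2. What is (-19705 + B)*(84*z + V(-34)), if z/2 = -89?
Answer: 923035176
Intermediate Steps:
z = -178 (z = 2*(-89) = -178)
(-19705 + B)*(84*z + V(-34)) = (-19705 - 47201)*(84*(-178) + (-34)**2) = -66906*(-14952 + 1156) = -66906*(-13796) = 923035176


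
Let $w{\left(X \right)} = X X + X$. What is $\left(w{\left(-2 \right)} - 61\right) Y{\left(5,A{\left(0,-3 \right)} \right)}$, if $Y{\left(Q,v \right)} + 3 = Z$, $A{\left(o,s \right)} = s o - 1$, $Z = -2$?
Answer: $295$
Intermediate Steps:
$A{\left(o,s \right)} = -1 + o s$ ($A{\left(o,s \right)} = o s - 1 = -1 + o s$)
$Y{\left(Q,v \right)} = -5$ ($Y{\left(Q,v \right)} = -3 - 2 = -5$)
$w{\left(X \right)} = X + X^{2}$ ($w{\left(X \right)} = X^{2} + X = X + X^{2}$)
$\left(w{\left(-2 \right)} - 61\right) Y{\left(5,A{\left(0,-3 \right)} \right)} = \left(- 2 \left(1 - 2\right) - 61\right) \left(-5\right) = \left(\left(-2\right) \left(-1\right) - 61\right) \left(-5\right) = \left(2 - 61\right) \left(-5\right) = \left(-59\right) \left(-5\right) = 295$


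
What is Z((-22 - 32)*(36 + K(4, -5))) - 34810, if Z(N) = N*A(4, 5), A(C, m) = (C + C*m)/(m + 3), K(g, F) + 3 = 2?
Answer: -40480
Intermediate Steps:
K(g, F) = -1 (K(g, F) = -3 + 2 = -1)
A(C, m) = (C + C*m)/(3 + m)
Z(N) = 3*N (Z(N) = N*(4*(1 + 5)/(3 + 5)) = N*(4*6/8) = N*(4*(1/8)*6) = N*3 = 3*N)
Z((-22 - 32)*(36 + K(4, -5))) - 34810 = 3*((-22 - 32)*(36 - 1)) - 34810 = 3*(-54*35) - 34810 = 3*(-1890) - 34810 = -5670 - 34810 = -40480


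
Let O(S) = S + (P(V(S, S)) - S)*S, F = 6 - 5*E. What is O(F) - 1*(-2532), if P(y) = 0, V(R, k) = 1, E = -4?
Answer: 1882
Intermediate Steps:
F = 26 (F = 6 - 5*(-4) = 6 + 20 = 26)
O(S) = S - S² (O(S) = S + (0 - S)*S = S + (-S)*S = S - S²)
O(F) - 1*(-2532) = 26*(1 - 1*26) - 1*(-2532) = 26*(1 - 26) + 2532 = 26*(-25) + 2532 = -650 + 2532 = 1882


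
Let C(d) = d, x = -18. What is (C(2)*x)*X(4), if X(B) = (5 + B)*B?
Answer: -1296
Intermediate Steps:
X(B) = B*(5 + B)
(C(2)*x)*X(4) = (2*(-18))*(4*(5 + 4)) = -144*9 = -36*36 = -1296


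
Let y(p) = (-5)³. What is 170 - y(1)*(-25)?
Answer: -2955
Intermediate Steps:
y(p) = -125
170 - y(1)*(-25) = 170 - (-125)*(-25) = 170 - 1*3125 = 170 - 3125 = -2955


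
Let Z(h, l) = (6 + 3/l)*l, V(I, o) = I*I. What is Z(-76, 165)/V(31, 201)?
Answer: 993/961 ≈ 1.0333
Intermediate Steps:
V(I, o) = I²
Z(h, l) = l*(6 + 3/l)
Z(-76, 165)/V(31, 201) = (3 + 6*165)/(31²) = (3 + 990)/961 = 993*(1/961) = 993/961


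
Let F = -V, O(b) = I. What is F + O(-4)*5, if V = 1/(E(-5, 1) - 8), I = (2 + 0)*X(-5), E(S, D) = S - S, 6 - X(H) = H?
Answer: 881/8 ≈ 110.13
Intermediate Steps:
X(H) = 6 - H
E(S, D) = 0
I = 22 (I = (2 + 0)*(6 - 1*(-5)) = 2*(6 + 5) = 2*11 = 22)
O(b) = 22
V = -1/8 (V = 1/(0 - 8) = 1/(-8) = -1/8 ≈ -0.12500)
F = 1/8 (F = -1*(-1/8) = 1/8 ≈ 0.12500)
F + O(-4)*5 = 1/8 + 22*5 = 1/8 + 110 = 881/8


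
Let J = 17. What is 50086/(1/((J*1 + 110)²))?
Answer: 807837094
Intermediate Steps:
50086/(1/((J*1 + 110)²)) = 50086/(1/((17*1 + 110)²)) = 50086/(1/((17 + 110)²)) = 50086/(1/(127²)) = 50086/(1/16129) = 50086*16129 = 807837094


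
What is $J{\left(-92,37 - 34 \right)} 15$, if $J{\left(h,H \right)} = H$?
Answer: $45$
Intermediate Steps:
$J{\left(-92,37 - 34 \right)} 15 = \left(37 - 34\right) 15 = 3 \cdot 15 = 45$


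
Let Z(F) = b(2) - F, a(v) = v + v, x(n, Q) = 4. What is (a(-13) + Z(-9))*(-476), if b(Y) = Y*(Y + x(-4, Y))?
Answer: 2380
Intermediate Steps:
a(v) = 2*v
b(Y) = Y*(4 + Y) (b(Y) = Y*(Y + 4) = Y*(4 + Y))
Z(F) = 12 - F (Z(F) = 2*(4 + 2) - F = 2*6 - F = 12 - F)
(a(-13) + Z(-9))*(-476) = (2*(-13) + (12 - 1*(-9)))*(-476) = (-26 + (12 + 9))*(-476) = (-26 + 21)*(-476) = -5*(-476) = 2380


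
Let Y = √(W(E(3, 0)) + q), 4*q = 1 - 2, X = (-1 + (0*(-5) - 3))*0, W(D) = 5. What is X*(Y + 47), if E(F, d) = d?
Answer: 0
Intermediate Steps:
X = 0 (X = (-1 + (0 - 3))*0 = (-1 - 3)*0 = -4*0 = 0)
q = -¼ (q = (1 - 2)/4 = (¼)*(-1) = -¼ ≈ -0.25000)
Y = √19/2 (Y = √(5 - ¼) = √(19/4) = √19/2 ≈ 2.1795)
X*(Y + 47) = 0*(√19/2 + 47) = 0*(47 + √19/2) = 0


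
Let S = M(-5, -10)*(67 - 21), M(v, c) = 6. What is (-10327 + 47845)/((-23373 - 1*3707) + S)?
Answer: -18759/13402 ≈ -1.3997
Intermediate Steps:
S = 276 (S = 6*(67 - 21) = 6*46 = 276)
(-10327 + 47845)/((-23373 - 1*3707) + S) = (-10327 + 47845)/((-23373 - 1*3707) + 276) = 37518/((-23373 - 3707) + 276) = 37518/(-27080 + 276) = 37518/(-26804) = 37518*(-1/26804) = -18759/13402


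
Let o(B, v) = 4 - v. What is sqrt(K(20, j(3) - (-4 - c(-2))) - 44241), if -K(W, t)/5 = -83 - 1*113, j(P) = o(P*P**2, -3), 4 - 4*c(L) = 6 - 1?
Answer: I*sqrt(43261) ≈ 207.99*I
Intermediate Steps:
c(L) = -1/4 (c(L) = 1 - (6 - 1)/4 = 1 - 1/4*5 = 1 - 5/4 = -1/4)
j(P) = 7 (j(P) = 4 - 1*(-3) = 4 + 3 = 7)
K(W, t) = 980 (K(W, t) = -5*(-83 - 1*113) = -5*(-83 - 113) = -5*(-196) = 980)
sqrt(K(20, j(3) - (-4 - c(-2))) - 44241) = sqrt(980 - 44241) = sqrt(-43261) = I*sqrt(43261)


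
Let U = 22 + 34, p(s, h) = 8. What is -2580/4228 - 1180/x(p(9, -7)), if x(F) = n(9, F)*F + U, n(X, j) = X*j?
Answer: -413725/167006 ≈ -2.4773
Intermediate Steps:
U = 56
x(F) = 56 + 9*F² (x(F) = (9*F)*F + 56 = 9*F² + 56 = 56 + 9*F²)
-2580/4228 - 1180/x(p(9, -7)) = -2580/4228 - 1180/(56 + 9*8²) = -2580*1/4228 - 1180/(56 + 9*64) = -645/1057 - 1180/(56 + 576) = -645/1057 - 1180/632 = -645/1057 - 1180*1/632 = -645/1057 - 295/158 = -413725/167006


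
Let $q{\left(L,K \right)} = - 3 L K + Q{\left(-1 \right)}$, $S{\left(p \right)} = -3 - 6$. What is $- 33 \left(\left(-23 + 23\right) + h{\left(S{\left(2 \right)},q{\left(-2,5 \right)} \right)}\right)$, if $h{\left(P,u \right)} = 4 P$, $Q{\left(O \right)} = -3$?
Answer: $1188$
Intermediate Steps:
$S{\left(p \right)} = -9$ ($S{\left(p \right)} = -3 - 6 = -9$)
$q{\left(L,K \right)} = -3 - 3 K L$ ($q{\left(L,K \right)} = - 3 L K - 3 = - 3 K L - 3 = -3 - 3 K L$)
$- 33 \left(\left(-23 + 23\right) + h{\left(S{\left(2 \right)},q{\left(-2,5 \right)} \right)}\right) = - 33 \left(\left(-23 + 23\right) + 4 \left(-9\right)\right) = - 33 \left(0 - 36\right) = \left(-33\right) \left(-36\right) = 1188$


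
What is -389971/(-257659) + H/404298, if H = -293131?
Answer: 82136655029/104171018382 ≈ 0.78848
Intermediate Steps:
-389971/(-257659) + H/404298 = -389971/(-257659) - 293131/404298 = -389971*(-1/257659) - 293131*1/404298 = 389971/257659 - 293131/404298 = 82136655029/104171018382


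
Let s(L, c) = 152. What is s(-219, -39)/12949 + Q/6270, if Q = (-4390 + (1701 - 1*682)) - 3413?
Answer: -43446488/40595115 ≈ -1.0702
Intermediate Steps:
Q = -6784 (Q = (-4390 + (1701 - 682)) - 3413 = (-4390 + 1019) - 3413 = -3371 - 3413 = -6784)
s(-219, -39)/12949 + Q/6270 = 152/12949 - 6784/6270 = 152*(1/12949) - 6784*1/6270 = 152/12949 - 3392/3135 = -43446488/40595115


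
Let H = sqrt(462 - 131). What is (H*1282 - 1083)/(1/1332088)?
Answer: -1442651304 + 1707736816*sqrt(331) ≈ 2.9627e+10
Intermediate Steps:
H = sqrt(331) ≈ 18.193
(H*1282 - 1083)/(1/1332088) = (sqrt(331)*1282 - 1083)/(1/1332088) = (1282*sqrt(331) - 1083)/(1/1332088) = (-1083 + 1282*sqrt(331))*1332088 = -1442651304 + 1707736816*sqrt(331)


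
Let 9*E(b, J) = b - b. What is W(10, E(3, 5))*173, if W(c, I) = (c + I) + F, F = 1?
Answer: 1903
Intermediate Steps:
E(b, J) = 0 (E(b, J) = (b - b)/9 = (⅑)*0 = 0)
W(c, I) = 1 + I + c (W(c, I) = (c + I) + 1 = (I + c) + 1 = 1 + I + c)
W(10, E(3, 5))*173 = (1 + 0 + 10)*173 = 11*173 = 1903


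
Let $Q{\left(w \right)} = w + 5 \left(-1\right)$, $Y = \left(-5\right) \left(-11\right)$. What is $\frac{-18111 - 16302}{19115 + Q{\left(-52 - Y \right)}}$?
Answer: $- \frac{34413}{19003} \approx -1.8109$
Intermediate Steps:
$Y = 55$
$Q{\left(w \right)} = -5 + w$ ($Q{\left(w \right)} = w - 5 = -5 + w$)
$\frac{-18111 - 16302}{19115 + Q{\left(-52 - Y \right)}} = \frac{-18111 - 16302}{19115 - 112} = - \frac{34413}{19115 - 112} = - \frac{34413}{19003}$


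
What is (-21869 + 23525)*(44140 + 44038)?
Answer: 146022768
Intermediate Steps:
(-21869 + 23525)*(44140 + 44038) = 1656*88178 = 146022768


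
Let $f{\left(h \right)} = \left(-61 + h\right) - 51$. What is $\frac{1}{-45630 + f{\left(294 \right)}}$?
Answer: $- \frac{1}{45448} \approx -2.2003 \cdot 10^{-5}$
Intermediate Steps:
$f{\left(h \right)} = -112 + h$
$\frac{1}{-45630 + f{\left(294 \right)}} = \frac{1}{-45630 + \left(-112 + 294\right)} = \frac{1}{-45630 + 182} = \frac{1}{-45448} = - \frac{1}{45448}$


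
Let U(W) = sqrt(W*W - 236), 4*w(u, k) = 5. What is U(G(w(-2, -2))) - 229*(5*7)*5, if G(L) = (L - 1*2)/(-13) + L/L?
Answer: -40075 + I*sqrt(635119)/52 ≈ -40075.0 + 15.326*I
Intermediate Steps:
w(u, k) = 5/4 (w(u, k) = (1/4)*5 = 5/4)
G(L) = 15/13 - L/13 (G(L) = (L - 2)*(-1/13) + 1 = (-2 + L)*(-1/13) + 1 = (2/13 - L/13) + 1 = 15/13 - L/13)
U(W) = sqrt(-236 + W**2) (U(W) = sqrt(W**2 - 236) = sqrt(-236 + W**2))
U(G(w(-2, -2))) - 229*(5*7)*5 = sqrt(-236 + (15/13 - 1/13*5/4)**2) - 229*(5*7)*5 = sqrt(-236 + (15/13 - 5/52)**2) - 229*35*5 = sqrt(-236 + (55/52)**2) - 229*175 = sqrt(-236 + 3025/2704) - 1*40075 = sqrt(-635119/2704) - 40075 = I*sqrt(635119)/52 - 40075 = -40075 + I*sqrt(635119)/52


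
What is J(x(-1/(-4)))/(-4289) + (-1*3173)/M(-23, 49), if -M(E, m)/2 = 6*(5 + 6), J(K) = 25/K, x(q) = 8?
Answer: 27217169/1132296 ≈ 24.037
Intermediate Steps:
M(E, m) = -132 (M(E, m) = -12*(5 + 6) = -12*11 = -2*66 = -132)
J(x(-1/(-4)))/(-4289) + (-1*3173)/M(-23, 49) = (25/8)/(-4289) - 1*3173/(-132) = (25*(⅛))*(-1/4289) - 3173*(-1/132) = (25/8)*(-1/4289) + 3173/132 = -25/34312 + 3173/132 = 27217169/1132296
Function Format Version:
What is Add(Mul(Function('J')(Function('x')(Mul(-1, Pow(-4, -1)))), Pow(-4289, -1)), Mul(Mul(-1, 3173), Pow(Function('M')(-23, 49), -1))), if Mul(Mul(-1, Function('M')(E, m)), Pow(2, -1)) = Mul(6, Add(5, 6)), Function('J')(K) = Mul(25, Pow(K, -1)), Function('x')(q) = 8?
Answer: Rational(27217169, 1132296) ≈ 24.037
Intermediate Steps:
Function('M')(E, m) = -132 (Function('M')(E, m) = Mul(-2, Mul(6, Add(5, 6))) = Mul(-2, Mul(6, 11)) = Mul(-2, 66) = -132)
Add(Mul(Function('J')(Function('x')(Mul(-1, Pow(-4, -1)))), Pow(-4289, -1)), Mul(Mul(-1, 3173), Pow(Function('M')(-23, 49), -1))) = Add(Mul(Mul(25, Pow(8, -1)), Pow(-4289, -1)), Mul(Mul(-1, 3173), Pow(-132, -1))) = Add(Mul(Mul(25, Rational(1, 8)), Rational(-1, 4289)), Mul(-3173, Rational(-1, 132))) = Add(Mul(Rational(25, 8), Rational(-1, 4289)), Rational(3173, 132)) = Add(Rational(-25, 34312), Rational(3173, 132)) = Rational(27217169, 1132296)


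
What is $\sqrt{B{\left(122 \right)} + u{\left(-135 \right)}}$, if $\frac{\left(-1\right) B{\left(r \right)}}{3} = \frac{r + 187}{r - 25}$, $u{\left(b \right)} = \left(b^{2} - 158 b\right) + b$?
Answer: $\frac{3 \sqrt{41201429}}{97} \approx 198.52$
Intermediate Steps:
$u{\left(b \right)} = b^{2} - 157 b$
$B{\left(r \right)} = - \frac{3 \left(187 + r\right)}{-25 + r}$ ($B{\left(r \right)} = - 3 \frac{r + 187}{r - 25} = - 3 \frac{187 + r}{-25 + r} = - \frac{3 \left(187 + r\right)}{-25 + r}$)
$\sqrt{B{\left(122 \right)} + u{\left(-135 \right)}} = \sqrt{\frac{3 \left(-187 - 122\right)}{-25 + 122} - 135 \left(-157 - 135\right)} = \sqrt{\frac{3 \left(-187 - 122\right)}{97} - -39420} = \sqrt{3 \cdot \frac{1}{97} \left(-309\right) + 39420} = \sqrt{- \frac{927}{97} + 39420} = \sqrt{\frac{3822813}{97}} = \frac{3 \sqrt{41201429}}{97}$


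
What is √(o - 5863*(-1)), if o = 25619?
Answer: 3*√3498 ≈ 177.43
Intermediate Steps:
√(o - 5863*(-1)) = √(25619 - 5863*(-1)) = √(25619 + 5863) = √31482 = 3*√3498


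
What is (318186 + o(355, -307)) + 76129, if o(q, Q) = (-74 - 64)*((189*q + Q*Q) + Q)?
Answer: -21828791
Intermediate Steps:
o(q, Q) = -26082*q - 138*Q - 138*Q² (o(q, Q) = -138*((189*q + Q²) + Q) = -138*((Q² + 189*q) + Q) = -138*(Q + Q² + 189*q) = -26082*q - 138*Q - 138*Q²)
(318186 + o(355, -307)) + 76129 = (318186 + (-26082*355 - 138*(-307) - 138*(-307)²)) + 76129 = (318186 + (-9259110 + 42366 - 138*94249)) + 76129 = (318186 + (-9259110 + 42366 - 13006362)) + 76129 = (318186 - 22223106) + 76129 = -21904920 + 76129 = -21828791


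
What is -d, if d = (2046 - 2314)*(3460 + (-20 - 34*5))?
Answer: 876360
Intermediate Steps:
d = -876360 (d = -268*(3460 + (-20 - 170)) = -268*(3460 - 190) = -268*3270 = -876360)
-d = -1*(-876360) = 876360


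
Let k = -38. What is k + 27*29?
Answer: 745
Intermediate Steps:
k + 27*29 = -38 + 27*29 = -38 + 783 = 745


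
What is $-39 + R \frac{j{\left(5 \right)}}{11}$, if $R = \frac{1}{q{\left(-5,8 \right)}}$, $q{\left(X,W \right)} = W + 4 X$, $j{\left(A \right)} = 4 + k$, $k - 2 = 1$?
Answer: $- \frac{5155}{132} \approx -39.053$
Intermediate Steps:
$k = 3$ ($k = 2 + 1 = 3$)
$j{\left(A \right)} = 7$ ($j{\left(A \right)} = 4 + 3 = 7$)
$R = - \frac{1}{12}$ ($R = \frac{1}{8 + 4 \left(-5\right)} = \frac{1}{8 - 20} = \frac{1}{-12} = - \frac{1}{12} \approx -0.083333$)
$-39 + R \frac{j{\left(5 \right)}}{11} = -39 - \frac{7 \cdot \frac{1}{11}}{12} = -39 - \frac{7}{132} = - \frac{5155}{132}$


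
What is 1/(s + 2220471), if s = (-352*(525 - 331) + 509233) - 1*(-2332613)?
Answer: 1/4994029 ≈ 2.0024e-7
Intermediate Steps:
s = 2773558 (s = (-352*194 + 509233) + 2332613 = (-68288 + 509233) + 2332613 = 440945 + 2332613 = 2773558)
1/(s + 2220471) = 1/(2773558 + 2220471) = 1/4994029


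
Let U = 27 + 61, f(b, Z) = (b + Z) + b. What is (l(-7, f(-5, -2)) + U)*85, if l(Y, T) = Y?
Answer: 6885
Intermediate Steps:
f(b, Z) = Z + 2*b (f(b, Z) = (Z + b) + b = Z + 2*b)
U = 88
(l(-7, f(-5, -2)) + U)*85 = (-7 + 88)*85 = 81*85 = 6885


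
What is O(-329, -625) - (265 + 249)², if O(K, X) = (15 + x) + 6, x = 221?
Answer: -263954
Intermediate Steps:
O(K, X) = 242 (O(K, X) = (15 + 221) + 6 = 236 + 6 = 242)
O(-329, -625) - (265 + 249)² = 242 - (265 + 249)² = 242 - 1*514² = 242 - 1*264196 = 242 - 264196 = -263954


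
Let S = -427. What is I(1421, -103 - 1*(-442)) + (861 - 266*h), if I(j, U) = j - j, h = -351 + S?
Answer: 207809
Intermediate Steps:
h = -778 (h = -351 - 427 = -778)
I(j, U) = 0
I(1421, -103 - 1*(-442)) + (861 - 266*h) = 0 + (861 - 266*(-778)) = 0 + (861 + 206948) = 0 + 207809 = 207809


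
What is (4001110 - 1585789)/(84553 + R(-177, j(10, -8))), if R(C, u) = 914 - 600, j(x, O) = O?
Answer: 805107/28289 ≈ 28.460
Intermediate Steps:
R(C, u) = 314
(4001110 - 1585789)/(84553 + R(-177, j(10, -8))) = (4001110 - 1585789)/(84553 + 314) = 2415321/84867 = 2415321*(1/84867) = 805107/28289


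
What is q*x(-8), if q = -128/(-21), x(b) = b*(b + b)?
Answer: 16384/21 ≈ 780.19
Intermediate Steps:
x(b) = 2*b² (x(b) = b*(2*b) = 2*b²)
q = 128/21 (q = -128*(-1/21) = 128/21 ≈ 6.0952)
q*x(-8) = 128*(2*(-8)²)/21 = 128*(2*64)/21 = (128/21)*128 = 16384/21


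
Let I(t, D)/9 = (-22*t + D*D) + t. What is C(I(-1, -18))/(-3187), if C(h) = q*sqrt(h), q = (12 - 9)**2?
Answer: -27*sqrt(345)/3187 ≈ -0.15736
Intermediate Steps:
I(t, D) = -189*t + 9*D**2 (I(t, D) = 9*((-22*t + D*D) + t) = 9*((-22*t + D**2) + t) = 9*((D**2 - 22*t) + t) = 9*(D**2 - 21*t) = -189*t + 9*D**2)
q = 9 (q = 3**2 = 9)
C(h) = 9*sqrt(h)
C(I(-1, -18))/(-3187) = (9*sqrt(-189*(-1) + 9*(-18)**2))/(-3187) = (9*sqrt(189 + 9*324))*(-1/3187) = (9*sqrt(189 + 2916))*(-1/3187) = (9*sqrt(3105))*(-1/3187) = (9*(3*sqrt(345)))*(-1/3187) = (27*sqrt(345))*(-1/3187) = -27*sqrt(345)/3187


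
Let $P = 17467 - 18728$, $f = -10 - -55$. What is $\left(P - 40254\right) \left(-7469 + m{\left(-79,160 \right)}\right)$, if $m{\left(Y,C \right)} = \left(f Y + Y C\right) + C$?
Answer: $975768560$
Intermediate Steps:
$f = 45$ ($f = -10 + 55 = 45$)
$m{\left(Y,C \right)} = C + 45 Y + C Y$ ($m{\left(Y,C \right)} = \left(45 Y + Y C\right) + C = \left(45 Y + C Y\right) + C = C + 45 Y + C Y$)
$P = -1261$
$\left(P - 40254\right) \left(-7469 + m{\left(-79,160 \right)}\right) = \left(-1261 - 40254\right) \left(-7469 + \left(160 + 45 \left(-79\right) + 160 \left(-79\right)\right)\right) = - 41515 \left(-7469 - 16035\right) = \left(-41515\right) \left(-23504\right) = 975768560$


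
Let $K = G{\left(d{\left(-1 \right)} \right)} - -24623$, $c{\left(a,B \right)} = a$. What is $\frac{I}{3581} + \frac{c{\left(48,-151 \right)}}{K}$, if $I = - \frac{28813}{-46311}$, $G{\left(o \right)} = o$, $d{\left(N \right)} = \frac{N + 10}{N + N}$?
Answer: $\frac{17339276017}{8165448865767} \approx 0.0021235$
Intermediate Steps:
$d{\left(N \right)} = \frac{10 + N}{2 N}$
$K = \frac{49237}{2}$ ($K = \frac{10 - 1}{2 \left(-1\right)} - -24623 = \frac{1}{2} \left(-1\right) 9 + 24623 = - \frac{9}{2} + 24623 = \frac{49237}{2} \approx 24619.0$)
$I = \frac{28813}{46311}$ ($I = \left(-28813\right) \left(- \frac{1}{46311}\right) = \frac{28813}{46311} \approx 0.62216$)
$\frac{I}{3581} + \frac{c{\left(48,-151 \right)}}{K} = \frac{28813}{46311 \cdot 3581} + \frac{48}{\frac{49237}{2}} = \frac{28813}{46311} \cdot \frac{1}{3581} + 48 \cdot \frac{2}{49237} = \frac{28813}{165839691} + \frac{96}{49237} = \frac{17339276017}{8165448865767}$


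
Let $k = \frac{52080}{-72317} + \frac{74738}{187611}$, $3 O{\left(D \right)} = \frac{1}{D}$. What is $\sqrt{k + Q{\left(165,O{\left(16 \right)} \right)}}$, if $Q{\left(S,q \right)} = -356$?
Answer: $\frac{i \sqrt{1338578077795965385278}}{1938209241} \approx 18.876 i$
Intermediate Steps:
$O{\left(D \right)} = \frac{1}{3 D}$
$k = - \frac{623707562}{1938209241}$ ($k = 52080 \left(- \frac{1}{72317}\right) + 74738 \cdot \frac{1}{187611} = - \frac{7440}{10331} + \frac{74738}{187611} = - \frac{623707562}{1938209241} \approx -0.3218$)
$\sqrt{k + Q{\left(165,O{\left(16 \right)} \right)}} = \sqrt{- \frac{623707562}{1938209241} - 356} = \sqrt{- \frac{690626197358}{1938209241}} = \frac{i \sqrt{1338578077795965385278}}{1938209241}$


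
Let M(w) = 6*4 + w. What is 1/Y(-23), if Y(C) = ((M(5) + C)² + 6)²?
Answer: 1/1764 ≈ 0.00056689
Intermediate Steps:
M(w) = 24 + w
Y(C) = (6 + (29 + C)²)² (Y(C) = (((24 + 5) + C)² + 6)² = ((29 + C)² + 6)² = (6 + (29 + C)²)²)
1/Y(-23) = 1/((6 + (29 - 23)²)²) = 1/((6 + 6²)²) = 1/((6 + 36)²) = 1/(42²) = 1/1764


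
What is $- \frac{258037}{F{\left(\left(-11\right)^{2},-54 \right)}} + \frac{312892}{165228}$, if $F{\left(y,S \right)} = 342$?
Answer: $- \frac{3543994031}{4708998} \approx -752.6$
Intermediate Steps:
$- \frac{258037}{F{\left(\left(-11\right)^{2},-54 \right)}} + \frac{312892}{165228} = - \frac{258037}{342} + \frac{312892}{165228} = \left(-258037\right) \frac{1}{342} + 312892 \cdot \frac{1}{165228} = - \frac{258037}{342} + \frac{78223}{41307} = - \frac{3543994031}{4708998}$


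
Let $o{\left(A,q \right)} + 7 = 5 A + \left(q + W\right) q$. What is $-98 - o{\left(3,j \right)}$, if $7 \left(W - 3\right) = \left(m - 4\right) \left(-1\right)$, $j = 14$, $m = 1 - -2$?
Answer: $-346$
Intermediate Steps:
$m = 3$ ($m = 1 + 2 = 3$)
$W = \frac{22}{7}$ ($W = 3 + \frac{\left(3 - 4\right) \left(-1\right)}{7} = 3 + \frac{\left(-1\right) \left(-1\right)}{7} = 3 + \frac{1}{7} \cdot 1 = 3 + \frac{1}{7} = \frac{22}{7} \approx 3.1429$)
$o{\left(A,q \right)} = -7 + 5 A + q \left(\frac{22}{7} + q\right)$ ($o{\left(A,q \right)} = -7 + \left(5 A + \left(q + \frac{22}{7}\right) q\right) = -7 + \left(5 A + \left(\frac{22}{7} + q\right) q\right) = -7 + \left(5 A + q \left(\frac{22}{7} + q\right)\right) = -7 + 5 A + q \left(\frac{22}{7} + q\right)$)
$-98 - o{\left(3,j \right)} = -98 - \left(-7 + 14^{2} + 5 \cdot 3 + \frac{22}{7} \cdot 14\right) = -98 - \left(-7 + 196 + 15 + 44\right) = -98 - 248 = -346$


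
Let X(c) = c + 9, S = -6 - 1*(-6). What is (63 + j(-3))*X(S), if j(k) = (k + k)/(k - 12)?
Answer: 2853/5 ≈ 570.60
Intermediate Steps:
S = 0 (S = -6 + 6 = 0)
X(c) = 9 + c
j(k) = 2*k/(-12 + k) (j(k) = (2*k)/(-12 + k) = 2*k/(-12 + k))
(63 + j(-3))*X(S) = (63 + 2*(-3)/(-12 - 3))*(9 + 0) = (63 + 2*(-3)/(-15))*9 = (63 + 2*(-3)*(-1/15))*9 = (63 + ⅖)*9 = (317/5)*9 = 2853/5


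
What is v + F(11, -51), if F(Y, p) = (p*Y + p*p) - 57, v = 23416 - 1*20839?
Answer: 4560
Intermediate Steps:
v = 2577 (v = 23416 - 20839 = 2577)
F(Y, p) = -57 + p² + Y*p (F(Y, p) = (Y*p + p²) - 57 = (p² + Y*p) - 57 = -57 + p² + Y*p)
v + F(11, -51) = 2577 + (-57 + (-51)² + 11*(-51)) = 2577 + (-57 + 2601 - 561) = 2577 + 1983 = 4560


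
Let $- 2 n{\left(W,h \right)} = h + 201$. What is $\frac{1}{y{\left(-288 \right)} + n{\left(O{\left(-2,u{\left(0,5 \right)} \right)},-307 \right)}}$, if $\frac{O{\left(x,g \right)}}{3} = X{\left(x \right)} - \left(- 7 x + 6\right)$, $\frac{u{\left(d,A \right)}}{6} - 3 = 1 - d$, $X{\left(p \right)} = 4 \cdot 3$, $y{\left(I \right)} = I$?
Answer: $- \frac{1}{235} \approx -0.0042553$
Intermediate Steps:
$X{\left(p \right)} = 12$
$u{\left(d,A \right)} = 24 - 6 d$ ($u{\left(d,A \right)} = 18 + 6 \left(1 - d\right) = 18 - \left(-6 + 6 d\right) = 24 - 6 d$)
$O{\left(x,g \right)} = 18 + 21 x$ ($O{\left(x,g \right)} = 3 \left(12 - \left(- 7 x + 6\right)\right) = 3 \left(12 - \left(6 - 7 x\right)\right) = 3 \left(12 + \left(-6 + 7 x\right)\right) = 3 \left(6 + 7 x\right) = 18 + 21 x$)
$n{\left(W,h \right)} = - \frac{201}{2} - \frac{h}{2}$ ($n{\left(W,h \right)} = - \frac{h + 201}{2} = - \frac{201 + h}{2} = - \frac{201}{2} - \frac{h}{2}$)
$\frac{1}{y{\left(-288 \right)} + n{\left(O{\left(-2,u{\left(0,5 \right)} \right)},-307 \right)}} = \frac{1}{-288 - -53} = \frac{1}{-288 + \left(- \frac{201}{2} + \frac{307}{2}\right)} = \frac{1}{-288 + 53} = \frac{1}{-235} = - \frac{1}{235}$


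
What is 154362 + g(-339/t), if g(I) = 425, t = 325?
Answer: 154787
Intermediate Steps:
154362 + g(-339/t) = 154362 + 425 = 154787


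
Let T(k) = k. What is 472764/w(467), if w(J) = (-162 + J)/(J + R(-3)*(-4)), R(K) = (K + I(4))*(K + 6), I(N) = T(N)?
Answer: 43021524/61 ≈ 7.0527e+5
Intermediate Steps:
I(N) = N
R(K) = (4 + K)*(6 + K) (R(K) = (K + 4)*(K + 6) = (4 + K)*(6 + K))
w(J) = (-162 + J)/(-12 + J) (w(J) = (-162 + J)/(J + (24 + (-3)**2 + 10*(-3))*(-4)) = (-162 + J)/(J + (24 + 9 - 30)*(-4)) = (-162 + J)/(J + 3*(-4)) = (-162 + J)/(J - 12) = (-162 + J)/(-12 + J))
472764/w(467) = 472764/(((-162 + 467)/(-12 + 467))) = 472764/((305/455)) = 472764/(((1/455)*305)) = 472764/(61/91) = 472764*(91/61) = 43021524/61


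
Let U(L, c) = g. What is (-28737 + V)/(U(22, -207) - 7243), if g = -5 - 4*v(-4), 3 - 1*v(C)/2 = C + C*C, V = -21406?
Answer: 50143/7176 ≈ 6.9876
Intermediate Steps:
v(C) = 6 - 2*C - 2*C² (v(C) = 6 - 2*(C + C*C) = 6 - 2*(C + C²) = 6 + (-2*C - 2*C²) = 6 - 2*C - 2*C²)
g = 67 (g = -5 - 4*(6 - 2*(-4) - 2*(-4)²) = -5 - 4*(6 + 8 - 2*16) = -5 - 4*(6 + 8 - 32) = -5 - 4*(-18) = -5 + 72 = 67)
U(L, c) = 67
(-28737 + V)/(U(22, -207) - 7243) = (-28737 - 21406)/(67 - 7243) = -50143/(-7176) = -50143*(-1/7176) = 50143/7176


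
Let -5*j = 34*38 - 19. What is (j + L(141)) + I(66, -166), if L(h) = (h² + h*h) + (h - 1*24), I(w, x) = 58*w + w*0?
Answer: 217262/5 ≈ 43452.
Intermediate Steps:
I(w, x) = 58*w (I(w, x) = 58*w + 0 = 58*w)
L(h) = -24 + h + 2*h² (L(h) = (h² + h²) + (h - 24) = 2*h² + (-24 + h) = -24 + h + 2*h²)
j = -1273/5 (j = -(34*38 - 19)/5 = -(1292 - 19)/5 = -⅕*1273 = -1273/5 ≈ -254.60)
(j + L(141)) + I(66, -166) = (-1273/5 + (-24 + 141 + 2*141²)) + 58*66 = (-1273/5 + (-24 + 141 + 2*19881)) + 3828 = (-1273/5 + (-24 + 141 + 39762)) + 3828 = (-1273/5 + 39879) + 3828 = 198122/5 + 3828 = 217262/5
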